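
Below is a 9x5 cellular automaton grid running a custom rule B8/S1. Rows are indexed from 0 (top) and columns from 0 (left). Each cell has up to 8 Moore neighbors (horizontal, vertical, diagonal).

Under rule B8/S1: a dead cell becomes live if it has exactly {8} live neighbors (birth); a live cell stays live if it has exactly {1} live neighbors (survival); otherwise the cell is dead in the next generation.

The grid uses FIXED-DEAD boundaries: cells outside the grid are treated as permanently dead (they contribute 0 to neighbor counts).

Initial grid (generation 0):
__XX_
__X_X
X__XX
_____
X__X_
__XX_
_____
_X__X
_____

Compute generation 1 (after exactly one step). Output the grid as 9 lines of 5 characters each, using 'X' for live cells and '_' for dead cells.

Simulating step by step:
Generation 0 (given above): 13 live cells
Generation 1: 0 live cells
(generation 1 grid is the final answer)

Answer: _____
_____
_____
_____
_____
_____
_____
_____
_____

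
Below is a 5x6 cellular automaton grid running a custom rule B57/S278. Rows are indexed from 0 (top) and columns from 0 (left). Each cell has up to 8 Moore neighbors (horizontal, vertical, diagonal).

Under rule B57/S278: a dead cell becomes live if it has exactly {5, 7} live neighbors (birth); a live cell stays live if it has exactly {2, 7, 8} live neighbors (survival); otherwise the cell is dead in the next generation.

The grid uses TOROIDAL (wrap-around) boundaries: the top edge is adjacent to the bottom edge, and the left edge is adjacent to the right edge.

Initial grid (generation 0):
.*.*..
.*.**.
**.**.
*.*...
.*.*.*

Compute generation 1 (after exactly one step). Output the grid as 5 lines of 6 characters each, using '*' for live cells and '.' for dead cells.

Simulating step by step:
Generation 0 (given above): 14 live cells
Generation 1: 6 live cells
(generation 1 grid is the final answer)

Answer: .*..*.
......
..*...
.*....
..**..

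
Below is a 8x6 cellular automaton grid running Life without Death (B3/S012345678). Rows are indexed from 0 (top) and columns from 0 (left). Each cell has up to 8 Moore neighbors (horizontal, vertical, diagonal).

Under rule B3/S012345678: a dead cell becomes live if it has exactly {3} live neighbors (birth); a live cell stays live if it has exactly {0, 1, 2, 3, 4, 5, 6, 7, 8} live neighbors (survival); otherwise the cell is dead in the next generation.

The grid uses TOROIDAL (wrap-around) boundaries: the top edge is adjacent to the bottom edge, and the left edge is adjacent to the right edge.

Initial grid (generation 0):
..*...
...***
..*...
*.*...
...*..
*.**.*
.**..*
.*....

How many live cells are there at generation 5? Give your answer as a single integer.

Simulating step by step:
Generation 0 (given above): 16 live cells
Generation 1: 30 live cells
..***.
..****
.**.**
****..
*..***
*.**.*
.*****
**....
Generation 2: 32 live cells
*.***.
*.****
.**.**
****..
*..***
*.**.*
.*****
**....
Generation 3: 32 live cells
*.***.
*.****
.**.**
****..
*..***
*.**.*
.*****
**....
Generation 4: 32 live cells
*.***.
*.****
.**.**
****..
*..***
*.**.*
.*****
**....
Generation 5: 32 live cells
*.***.
*.****
.**.**
****..
*..***
*.**.*
.*****
**....
Population at generation 5: 32

Answer: 32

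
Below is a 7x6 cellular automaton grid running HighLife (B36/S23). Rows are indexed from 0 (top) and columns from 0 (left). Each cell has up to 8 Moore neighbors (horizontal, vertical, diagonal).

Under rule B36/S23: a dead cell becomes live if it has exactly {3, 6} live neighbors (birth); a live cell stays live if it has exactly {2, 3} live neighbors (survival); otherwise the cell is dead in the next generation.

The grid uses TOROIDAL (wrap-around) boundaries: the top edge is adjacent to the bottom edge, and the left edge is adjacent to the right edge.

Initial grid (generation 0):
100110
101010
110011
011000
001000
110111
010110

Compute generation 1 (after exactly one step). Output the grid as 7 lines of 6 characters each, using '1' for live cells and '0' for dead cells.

Simulating step by step:
Generation 0 (given above): 21 live cells
Generation 1: 13 live cells
(generation 1 grid is the final answer)

Answer: 100000
001000
000010
001101
000011
110001
010001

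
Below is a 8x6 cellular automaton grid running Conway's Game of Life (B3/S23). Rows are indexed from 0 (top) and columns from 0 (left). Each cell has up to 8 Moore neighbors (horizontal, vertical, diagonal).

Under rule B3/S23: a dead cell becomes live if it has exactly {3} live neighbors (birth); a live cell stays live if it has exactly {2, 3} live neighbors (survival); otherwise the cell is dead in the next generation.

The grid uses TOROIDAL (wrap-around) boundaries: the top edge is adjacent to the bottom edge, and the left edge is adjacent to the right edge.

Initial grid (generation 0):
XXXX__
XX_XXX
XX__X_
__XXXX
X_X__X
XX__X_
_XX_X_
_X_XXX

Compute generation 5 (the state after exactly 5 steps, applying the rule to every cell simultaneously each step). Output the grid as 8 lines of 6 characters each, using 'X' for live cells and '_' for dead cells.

Simulating step by step:
Generation 0 (given above): 29 live cells
Generation 1: 4 live cells
______
______
______
__X___
__X___
____X_
______
_____X
Generation 2: 1 live cells
______
______
______
______
___X__
______
______
______
Generation 3: 0 live cells
______
______
______
______
______
______
______
______
Generation 4: 0 live cells
______
______
______
______
______
______
______
______
Generation 5: 0 live cells
(generation 5 grid is the final answer)

Answer: ______
______
______
______
______
______
______
______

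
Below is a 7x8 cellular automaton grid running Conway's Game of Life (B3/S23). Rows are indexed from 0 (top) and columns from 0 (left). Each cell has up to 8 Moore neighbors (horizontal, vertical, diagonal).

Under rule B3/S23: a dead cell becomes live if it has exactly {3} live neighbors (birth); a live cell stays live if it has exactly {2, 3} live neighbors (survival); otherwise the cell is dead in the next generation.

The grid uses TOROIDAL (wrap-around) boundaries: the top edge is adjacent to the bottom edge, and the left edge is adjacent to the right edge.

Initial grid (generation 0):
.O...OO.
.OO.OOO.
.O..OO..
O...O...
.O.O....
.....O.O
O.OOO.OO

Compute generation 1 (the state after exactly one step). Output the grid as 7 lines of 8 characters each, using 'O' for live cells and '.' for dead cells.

Answer: ........
OOOO....
OOO...O.
OOOOOO..
O...O...
.O...O.O
OOOOO...

Derivation:
Simulating step by step:
Generation 0 (given above): 23 live cells
Generation 1: 24 live cells
(generation 1 grid is the final answer)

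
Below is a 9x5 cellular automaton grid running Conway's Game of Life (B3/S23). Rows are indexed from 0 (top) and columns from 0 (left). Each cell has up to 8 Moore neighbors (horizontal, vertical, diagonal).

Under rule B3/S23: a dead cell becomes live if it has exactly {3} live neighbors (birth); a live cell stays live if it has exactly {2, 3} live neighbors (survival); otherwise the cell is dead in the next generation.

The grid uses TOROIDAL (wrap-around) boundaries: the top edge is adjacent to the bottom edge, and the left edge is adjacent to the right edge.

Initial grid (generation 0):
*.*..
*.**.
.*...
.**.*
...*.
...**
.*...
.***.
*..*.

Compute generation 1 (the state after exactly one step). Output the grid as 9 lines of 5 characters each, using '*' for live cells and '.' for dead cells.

Simulating step by step:
Generation 0 (given above): 18 live cells
Generation 1: 24 live cells
(generation 1 grid is the final answer)

Answer: *.*..
*.***
....*
****.
*....
..***
**..*
**.**
*..*.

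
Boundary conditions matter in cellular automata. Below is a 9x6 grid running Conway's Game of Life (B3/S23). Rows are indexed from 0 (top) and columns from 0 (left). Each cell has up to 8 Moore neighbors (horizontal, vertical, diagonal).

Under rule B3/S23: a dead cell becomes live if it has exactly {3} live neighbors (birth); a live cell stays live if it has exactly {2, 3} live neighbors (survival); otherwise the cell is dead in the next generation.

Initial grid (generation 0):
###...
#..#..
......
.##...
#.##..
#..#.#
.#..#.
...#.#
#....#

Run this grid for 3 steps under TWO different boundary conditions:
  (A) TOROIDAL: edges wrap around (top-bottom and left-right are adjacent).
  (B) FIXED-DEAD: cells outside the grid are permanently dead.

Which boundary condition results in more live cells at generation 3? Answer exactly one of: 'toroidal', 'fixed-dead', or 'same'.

Under TOROIDAL boundary, generation 3:
..#..#
.###..
......
......
#.....
###..#
..####
.##...
#.##.#
Population = 20

Under FIXED-DEAD boundary, generation 3:
.#....
#.....
##....
##....
##....
.###..
..###.
..###.
......
Population = 17

Comparison: toroidal=20, fixed-dead=17 -> toroidal

Answer: toroidal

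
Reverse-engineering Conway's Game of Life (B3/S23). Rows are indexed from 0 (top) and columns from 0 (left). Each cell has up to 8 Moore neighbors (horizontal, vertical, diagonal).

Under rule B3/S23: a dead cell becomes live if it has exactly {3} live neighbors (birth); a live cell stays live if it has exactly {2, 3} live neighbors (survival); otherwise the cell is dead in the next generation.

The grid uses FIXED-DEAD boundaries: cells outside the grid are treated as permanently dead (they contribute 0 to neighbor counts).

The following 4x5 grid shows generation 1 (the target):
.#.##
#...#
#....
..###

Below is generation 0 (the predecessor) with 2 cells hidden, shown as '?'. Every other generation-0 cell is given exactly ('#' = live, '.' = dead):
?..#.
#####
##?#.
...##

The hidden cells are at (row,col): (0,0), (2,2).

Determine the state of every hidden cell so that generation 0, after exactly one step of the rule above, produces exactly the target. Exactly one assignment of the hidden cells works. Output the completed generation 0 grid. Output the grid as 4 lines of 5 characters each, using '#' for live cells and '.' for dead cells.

Answer: ...#.
#####
##.#.
...##

Derivation:
Hidden generation-0 cells (in order): (0,0), (2,2).
A hidden cell only influences target cells in its own 3x3 neighborhood. Try each of the 2^2 = 4 assignments, step the completed generation 0 forward once under B3/S23, and compare with the target:
  (0,0)=. (2,2)=. -> step reproduces the target at every cell -> ACCEPT
  (0,0)=. (2,2)=# -> step gives (3,1)='#' but target has '.' -> reject
  (0,0)=# (2,2)=. -> step gives (0,0)='#' but target has '.' -> reject
  (0,0)=# (2,2)=# -> step gives (0,0)='#' but target has '.' -> reject
Unique solution: (0,0)=dead, (2,2)=dead.
Check: live-neighbor counts of every cell in the completed generation 0:
23433
34543
34655
22322
Applying B3/S23 to generation 0 with these counts gives:
.#.##
#...#
#....
..###
which matches the target exactly.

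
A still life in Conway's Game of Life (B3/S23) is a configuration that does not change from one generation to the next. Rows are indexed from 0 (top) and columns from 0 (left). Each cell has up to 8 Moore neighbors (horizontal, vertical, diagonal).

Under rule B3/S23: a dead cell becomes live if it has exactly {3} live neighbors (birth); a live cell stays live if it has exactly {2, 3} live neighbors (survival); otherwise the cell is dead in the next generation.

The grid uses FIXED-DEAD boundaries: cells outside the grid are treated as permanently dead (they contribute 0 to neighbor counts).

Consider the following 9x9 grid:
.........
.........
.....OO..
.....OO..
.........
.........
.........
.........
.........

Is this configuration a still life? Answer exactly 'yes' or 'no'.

Answer: yes

Derivation:
Compute generation 1 and compare to generation 0 (given above):
Generation 1:
.........
.........
.....OO..
.....OO..
.........
.........
.........
.........
.........
The grids are IDENTICAL -> still life.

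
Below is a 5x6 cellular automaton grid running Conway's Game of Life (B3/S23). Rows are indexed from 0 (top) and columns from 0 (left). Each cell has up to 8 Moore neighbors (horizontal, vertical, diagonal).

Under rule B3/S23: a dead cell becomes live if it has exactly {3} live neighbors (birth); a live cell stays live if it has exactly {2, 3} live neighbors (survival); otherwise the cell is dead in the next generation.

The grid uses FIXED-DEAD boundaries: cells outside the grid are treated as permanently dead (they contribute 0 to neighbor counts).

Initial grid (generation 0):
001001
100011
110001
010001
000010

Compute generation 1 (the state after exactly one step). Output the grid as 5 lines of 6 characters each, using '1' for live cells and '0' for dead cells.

Answer: 000011
100011
110001
110011
000000

Derivation:
Simulating step by step:
Generation 0 (given above): 11 live cells
Generation 1: 12 live cells
(generation 1 grid is the final answer)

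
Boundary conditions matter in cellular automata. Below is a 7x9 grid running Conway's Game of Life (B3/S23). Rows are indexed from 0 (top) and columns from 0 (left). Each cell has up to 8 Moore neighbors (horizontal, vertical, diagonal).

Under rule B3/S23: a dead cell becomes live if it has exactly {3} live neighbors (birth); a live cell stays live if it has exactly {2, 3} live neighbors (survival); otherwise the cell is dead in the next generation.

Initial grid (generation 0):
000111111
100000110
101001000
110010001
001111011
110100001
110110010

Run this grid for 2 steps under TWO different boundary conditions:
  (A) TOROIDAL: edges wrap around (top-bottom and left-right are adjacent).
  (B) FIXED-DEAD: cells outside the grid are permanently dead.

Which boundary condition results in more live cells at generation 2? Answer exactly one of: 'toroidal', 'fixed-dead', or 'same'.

Under TOROIDAL boundary, generation 2:
000100000
110110100
000001011
000000001
000001010
000001100
010000000
Population = 15

Under FIXED-DEAD boundary, generation 2:
000010000
000000001
110001000
000000000
000001000
110001101
110011000
Population = 15

Comparison: toroidal=15, fixed-dead=15 -> same

Answer: same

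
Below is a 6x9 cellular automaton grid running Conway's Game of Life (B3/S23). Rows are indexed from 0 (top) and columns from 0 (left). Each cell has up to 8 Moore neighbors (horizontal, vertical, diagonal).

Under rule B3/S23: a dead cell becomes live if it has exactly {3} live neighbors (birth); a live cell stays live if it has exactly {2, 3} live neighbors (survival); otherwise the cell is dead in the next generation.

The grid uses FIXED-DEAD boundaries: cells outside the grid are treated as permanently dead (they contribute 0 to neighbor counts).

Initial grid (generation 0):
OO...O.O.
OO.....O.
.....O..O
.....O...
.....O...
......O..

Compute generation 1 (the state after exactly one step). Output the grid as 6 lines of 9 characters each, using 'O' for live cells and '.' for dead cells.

Answer: OO....O..
OO.....OO
......O..
....OOO..
.....OO..
.........

Derivation:
Simulating step by step:
Generation 0 (given above): 12 live cells
Generation 1: 13 live cells
(generation 1 grid is the final answer)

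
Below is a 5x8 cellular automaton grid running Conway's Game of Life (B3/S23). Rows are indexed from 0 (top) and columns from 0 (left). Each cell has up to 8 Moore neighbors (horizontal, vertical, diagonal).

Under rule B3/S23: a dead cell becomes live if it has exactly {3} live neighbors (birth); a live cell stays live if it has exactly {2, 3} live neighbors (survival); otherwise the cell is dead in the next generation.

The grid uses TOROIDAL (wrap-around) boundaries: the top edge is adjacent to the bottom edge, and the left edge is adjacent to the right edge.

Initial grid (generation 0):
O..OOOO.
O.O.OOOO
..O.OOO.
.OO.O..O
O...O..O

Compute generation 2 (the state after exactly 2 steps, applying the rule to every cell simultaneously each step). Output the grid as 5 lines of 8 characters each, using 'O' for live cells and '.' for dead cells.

Simulating step by step:
Generation 0 (given above): 22 live cells
Generation 1: 8 live cells
........
O.O.....
..O.....
.OO.O..O
..O.....
Generation 2: 9 live cells
(generation 2 grid is the final answer)

Answer: .O......
.O......
O.O.....
.OO.....
.OOO....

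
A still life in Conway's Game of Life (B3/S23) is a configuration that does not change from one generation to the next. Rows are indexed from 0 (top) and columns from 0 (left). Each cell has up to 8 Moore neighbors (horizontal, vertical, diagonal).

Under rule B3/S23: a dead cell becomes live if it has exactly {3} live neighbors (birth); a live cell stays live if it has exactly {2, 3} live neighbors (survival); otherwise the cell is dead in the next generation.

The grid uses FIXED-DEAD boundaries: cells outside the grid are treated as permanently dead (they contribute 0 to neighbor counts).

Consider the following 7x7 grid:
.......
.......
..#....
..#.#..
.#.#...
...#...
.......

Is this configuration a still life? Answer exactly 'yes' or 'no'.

Compute generation 1 and compare to generation 0 (given above):
Generation 1:
.......
.......
...#...
.##....
...##..
..#....
.......
Cell (2,2) differs: gen0=1 vs gen1=0 -> NOT a still life.

Answer: no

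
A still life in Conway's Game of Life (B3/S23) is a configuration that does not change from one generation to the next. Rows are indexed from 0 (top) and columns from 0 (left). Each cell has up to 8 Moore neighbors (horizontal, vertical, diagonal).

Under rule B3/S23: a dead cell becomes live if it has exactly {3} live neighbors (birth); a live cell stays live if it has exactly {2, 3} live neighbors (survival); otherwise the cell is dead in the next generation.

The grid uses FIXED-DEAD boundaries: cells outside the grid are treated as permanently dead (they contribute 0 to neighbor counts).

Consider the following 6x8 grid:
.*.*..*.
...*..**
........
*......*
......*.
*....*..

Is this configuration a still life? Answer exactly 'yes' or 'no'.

Answer: no

Derivation:
Compute generation 1 and compare to generation 0 (given above):
Generation 1:
..*...**
..*...**
......**
........
......*.
........
Cell (0,1) differs: gen0=1 vs gen1=0 -> NOT a still life.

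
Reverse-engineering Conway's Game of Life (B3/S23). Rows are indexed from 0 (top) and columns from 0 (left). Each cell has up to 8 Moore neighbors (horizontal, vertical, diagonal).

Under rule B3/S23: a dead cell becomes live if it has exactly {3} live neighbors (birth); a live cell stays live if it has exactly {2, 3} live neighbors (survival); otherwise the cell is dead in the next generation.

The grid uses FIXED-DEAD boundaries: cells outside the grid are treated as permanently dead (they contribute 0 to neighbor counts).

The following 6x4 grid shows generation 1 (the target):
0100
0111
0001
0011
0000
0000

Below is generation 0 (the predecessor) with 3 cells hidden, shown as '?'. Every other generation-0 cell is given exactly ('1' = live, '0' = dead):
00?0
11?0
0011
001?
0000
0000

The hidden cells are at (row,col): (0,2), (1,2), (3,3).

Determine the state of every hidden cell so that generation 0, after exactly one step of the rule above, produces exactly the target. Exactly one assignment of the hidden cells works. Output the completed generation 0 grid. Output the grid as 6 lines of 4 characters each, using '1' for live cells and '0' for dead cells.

Hidden generation-0 cells (in order): (0,2), (1,2), (3,3).
A hidden cell only influences target cells in its own 3x3 neighborhood. Try each of the 2^3 = 8 assignments, step the completed generation 0 forward once under B3/S23, and compare with the target:
  (0,2)=0 (1,2)=0 (3,3)=0 -> step gives (0,1)='0' but target has '1' -> reject
  (0,2)=0 (1,2)=0 (3,3)=1 -> step gives (0,1)='0' but target has '1' -> reject
  (0,2)=0 (1,2)=1 (3,3)=0 -> step reproduces the target at every cell -> ACCEPT
  (0,2)=0 (1,2)=1 (3,3)=1 -> step gives (2,3)='0' but target has '1' -> reject
  (0,2)=1 (1,2)=0 (3,3)=0 -> step gives (1,2)='0' but target has '1' -> reject
  (0,2)=1 (1,2)=0 (3,3)=1 -> step gives (1,2)='0' but target has '1' -> reject
  (0,2)=1 (1,2)=1 (3,3)=0 -> step gives (0,1)='0' but target has '1' -> reject
  (0,2)=1 (1,2)=1 (3,3)=1 -> step gives (0,1)='0' but target has '1' -> reject
Unique solution: (0,2)=dead, (1,2)=live, (3,3)=dead.
Check: live-neighbor counts of every cell in the completed generation 0:
2321
1333
2543
0223
0111
0000
Applying B3/S23 to generation 0 with these counts gives:
0100
0111
0001
0011
0000
0000
which matches the target exactly.

Answer: 0000
1110
0011
0010
0000
0000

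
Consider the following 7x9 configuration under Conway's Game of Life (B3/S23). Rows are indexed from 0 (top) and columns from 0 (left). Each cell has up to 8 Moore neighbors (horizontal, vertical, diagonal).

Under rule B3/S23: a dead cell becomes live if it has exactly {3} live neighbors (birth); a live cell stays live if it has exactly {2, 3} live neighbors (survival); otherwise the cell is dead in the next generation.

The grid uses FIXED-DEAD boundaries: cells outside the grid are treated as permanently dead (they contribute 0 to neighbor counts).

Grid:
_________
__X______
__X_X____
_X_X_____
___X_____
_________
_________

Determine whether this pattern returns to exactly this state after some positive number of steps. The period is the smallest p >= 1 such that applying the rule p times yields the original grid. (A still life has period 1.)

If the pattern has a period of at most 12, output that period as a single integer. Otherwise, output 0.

Answer: 2

Derivation:
Simulating and comparing each generation to the original:
Gen 0 (original, given above): 6 live cells
Gen 1: 6 live cells, differs from original
Gen 2: 6 live cells, MATCHES original -> period = 2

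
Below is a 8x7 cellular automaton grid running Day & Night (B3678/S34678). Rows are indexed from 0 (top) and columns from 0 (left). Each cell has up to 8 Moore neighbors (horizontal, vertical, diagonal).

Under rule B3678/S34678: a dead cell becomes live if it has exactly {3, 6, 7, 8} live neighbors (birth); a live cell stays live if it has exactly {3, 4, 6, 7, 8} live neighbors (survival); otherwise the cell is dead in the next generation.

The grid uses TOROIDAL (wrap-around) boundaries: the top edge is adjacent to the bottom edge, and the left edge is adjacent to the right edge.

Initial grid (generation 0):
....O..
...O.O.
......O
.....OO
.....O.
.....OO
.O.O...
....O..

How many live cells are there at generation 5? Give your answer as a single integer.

Answer: 11

Derivation:
Simulating step by step:
Generation 0 (given above): 12 live cells
Generation 1: 14 live cells
...OOO.
....O..
....O.O
.....OO
....OO.
....O..
....OO.
...O...
Generation 2: 13 live cells
...OO..
....O..
.......
......O
....OOO
...OO..
...OO..
...OO..
Generation 3: 12 live cells
...OOO.
...O...
.......
.......
...OOO.
...O...
..O..O.
..O..O.
Generation 4: 12 live cells
..OOO..
.......
.......
....O..
....O..
..OO.O.
...OO..
.....OO
Generation 5: 11 live cells
.....O.
...O...
.......
.......
....OO.
...O...
..OOO.O
..O..O.
Population at generation 5: 11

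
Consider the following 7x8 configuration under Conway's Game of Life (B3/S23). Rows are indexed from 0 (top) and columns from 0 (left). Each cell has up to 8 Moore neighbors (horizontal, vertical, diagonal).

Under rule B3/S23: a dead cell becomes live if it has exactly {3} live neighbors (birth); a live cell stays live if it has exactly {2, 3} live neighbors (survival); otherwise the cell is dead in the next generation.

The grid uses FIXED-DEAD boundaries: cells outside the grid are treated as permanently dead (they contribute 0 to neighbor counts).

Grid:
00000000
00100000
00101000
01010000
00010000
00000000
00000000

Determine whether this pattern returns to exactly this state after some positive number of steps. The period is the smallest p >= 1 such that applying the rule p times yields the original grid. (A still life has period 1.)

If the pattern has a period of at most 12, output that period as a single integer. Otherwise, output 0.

Simulating and comparing each generation to the original:
Gen 0 (original, given above): 6 live cells
Gen 1: 6 live cells, differs from original
Gen 2: 6 live cells, MATCHES original -> period = 2

Answer: 2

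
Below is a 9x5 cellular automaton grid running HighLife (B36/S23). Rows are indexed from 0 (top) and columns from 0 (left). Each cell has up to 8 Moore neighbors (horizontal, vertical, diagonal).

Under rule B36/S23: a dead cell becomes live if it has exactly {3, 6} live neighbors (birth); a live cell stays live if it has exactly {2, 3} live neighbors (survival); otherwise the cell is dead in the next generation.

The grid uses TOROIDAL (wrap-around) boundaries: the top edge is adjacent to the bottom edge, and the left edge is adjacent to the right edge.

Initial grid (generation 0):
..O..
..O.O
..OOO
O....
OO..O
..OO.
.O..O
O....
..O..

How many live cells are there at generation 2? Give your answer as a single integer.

Simulating step by step:
Generation 0 (given above): 16 live cells
Generation 1: 26 live cells
.OO..
.OOOO
OOO.O
..O..
OOOOO
..OO.
OOOOO
OO...
.O...
Generation 2: 10 live cells
.....
O...O
...OO
O..O.
O...O
O....
.....
...O.
.....
Population at generation 2: 10

Answer: 10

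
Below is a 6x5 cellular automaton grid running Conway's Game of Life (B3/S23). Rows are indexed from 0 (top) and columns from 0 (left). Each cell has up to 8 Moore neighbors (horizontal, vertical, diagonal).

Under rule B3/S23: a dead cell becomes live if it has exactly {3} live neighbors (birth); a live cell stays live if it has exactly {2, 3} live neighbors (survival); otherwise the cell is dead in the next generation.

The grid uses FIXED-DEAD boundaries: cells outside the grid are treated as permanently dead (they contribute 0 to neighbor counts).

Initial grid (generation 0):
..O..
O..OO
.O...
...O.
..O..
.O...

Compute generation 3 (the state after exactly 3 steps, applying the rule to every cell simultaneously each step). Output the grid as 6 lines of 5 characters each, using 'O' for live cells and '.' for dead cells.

Simulating step by step:
Generation 0 (given above): 8 live cells
Generation 1: 9 live cells
...O.
.OOO.
..OOO
..O..
..O..
.....
Generation 2: 5 live cells
...O.
.O...
....O
.OO..
.....
.....
Generation 3: 2 live cells
(generation 3 grid is the final answer)

Answer: .....
.....
.OO..
.....
.....
.....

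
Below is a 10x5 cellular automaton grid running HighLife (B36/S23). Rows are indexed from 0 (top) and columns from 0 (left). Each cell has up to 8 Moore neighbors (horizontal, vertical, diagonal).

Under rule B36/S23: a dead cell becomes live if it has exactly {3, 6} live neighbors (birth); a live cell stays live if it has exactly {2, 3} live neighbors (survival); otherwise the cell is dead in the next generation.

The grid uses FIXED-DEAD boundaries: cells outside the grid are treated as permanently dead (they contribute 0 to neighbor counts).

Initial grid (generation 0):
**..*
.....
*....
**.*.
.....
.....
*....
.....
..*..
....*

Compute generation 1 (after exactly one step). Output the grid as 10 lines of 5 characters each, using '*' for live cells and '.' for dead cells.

Simulating step by step:
Generation 0 (given above): 10 live cells
Generation 1: 6 live cells
(generation 1 grid is the final answer)

Answer: .....
**...
**...
**...
.....
.....
.....
.....
.....
.....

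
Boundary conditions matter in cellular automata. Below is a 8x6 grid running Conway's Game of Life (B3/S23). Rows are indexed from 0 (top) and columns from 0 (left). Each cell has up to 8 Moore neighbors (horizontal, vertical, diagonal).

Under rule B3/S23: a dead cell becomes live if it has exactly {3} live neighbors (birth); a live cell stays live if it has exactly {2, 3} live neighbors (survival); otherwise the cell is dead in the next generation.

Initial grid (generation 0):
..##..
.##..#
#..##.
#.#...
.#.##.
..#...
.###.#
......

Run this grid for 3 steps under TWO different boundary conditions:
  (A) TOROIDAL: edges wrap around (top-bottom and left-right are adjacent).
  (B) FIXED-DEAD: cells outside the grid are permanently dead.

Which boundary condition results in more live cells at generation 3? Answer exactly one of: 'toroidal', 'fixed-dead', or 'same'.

Under TOROIDAL boundary, generation 3:
#..#..
..#..#
###...
#...#.
..#.#.
...#.#
#.###.
#.....
Population = 18

Under FIXED-DEAD boundary, generation 3:
###...
#.....
#.#.#.
#.....
#.....
#..#..
#...#.
.#.#..
Population = 15

Comparison: toroidal=18, fixed-dead=15 -> toroidal

Answer: toroidal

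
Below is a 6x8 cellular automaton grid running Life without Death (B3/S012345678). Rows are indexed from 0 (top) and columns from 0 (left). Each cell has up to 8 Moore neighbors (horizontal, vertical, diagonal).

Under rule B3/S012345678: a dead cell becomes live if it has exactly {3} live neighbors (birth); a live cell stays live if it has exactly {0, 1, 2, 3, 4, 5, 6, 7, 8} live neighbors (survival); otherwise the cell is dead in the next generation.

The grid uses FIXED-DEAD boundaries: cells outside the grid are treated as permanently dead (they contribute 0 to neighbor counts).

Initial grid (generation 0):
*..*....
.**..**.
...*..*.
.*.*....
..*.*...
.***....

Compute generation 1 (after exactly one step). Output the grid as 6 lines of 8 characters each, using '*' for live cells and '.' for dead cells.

Answer: ****....
.******.
.*.****.
.*.**...
..*.*...
.***....

Derivation:
Simulating step by step:
Generation 0 (given above): 15 live cells
Generation 1: 23 live cells
(generation 1 grid is the final answer)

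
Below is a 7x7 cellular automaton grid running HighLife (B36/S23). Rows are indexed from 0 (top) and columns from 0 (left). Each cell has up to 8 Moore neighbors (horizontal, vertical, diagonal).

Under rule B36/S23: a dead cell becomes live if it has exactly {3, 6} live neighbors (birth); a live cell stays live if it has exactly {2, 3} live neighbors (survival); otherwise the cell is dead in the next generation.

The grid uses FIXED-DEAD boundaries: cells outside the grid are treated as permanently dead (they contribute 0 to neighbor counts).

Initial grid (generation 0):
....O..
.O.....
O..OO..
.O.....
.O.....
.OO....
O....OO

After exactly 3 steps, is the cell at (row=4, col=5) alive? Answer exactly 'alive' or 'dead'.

Simulating step by step:
Generation 0 (given above): 12 live cells
Generation 1: 14 live cells
.......
...OO..
OOO....
OOO....
OO.....
OOO....
.O.....
Generation 2: 8 live cells
.......
.OOO...
O......
.......
.......
..O....
OOO....
Generation 3: 8 live cells
..O....
.OO....
.OO....
.......
.......
..O....
.OO....

Cell (4,5) at generation 3: 0 -> dead

Answer: dead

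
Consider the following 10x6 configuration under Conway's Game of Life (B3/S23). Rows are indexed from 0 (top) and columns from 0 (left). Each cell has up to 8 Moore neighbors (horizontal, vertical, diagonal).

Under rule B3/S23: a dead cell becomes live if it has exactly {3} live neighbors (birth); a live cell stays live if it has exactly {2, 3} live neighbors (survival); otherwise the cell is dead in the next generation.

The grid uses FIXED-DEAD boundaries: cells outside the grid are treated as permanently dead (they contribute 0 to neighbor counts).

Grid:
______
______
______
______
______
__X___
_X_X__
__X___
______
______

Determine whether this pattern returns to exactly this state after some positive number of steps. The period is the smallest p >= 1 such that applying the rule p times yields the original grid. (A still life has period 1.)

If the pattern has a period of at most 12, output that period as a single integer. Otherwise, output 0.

Answer: 1

Derivation:
Simulating and comparing each generation to the original:
Gen 0 (original, given above): 4 live cells
Gen 1: 4 live cells, MATCHES original -> period = 1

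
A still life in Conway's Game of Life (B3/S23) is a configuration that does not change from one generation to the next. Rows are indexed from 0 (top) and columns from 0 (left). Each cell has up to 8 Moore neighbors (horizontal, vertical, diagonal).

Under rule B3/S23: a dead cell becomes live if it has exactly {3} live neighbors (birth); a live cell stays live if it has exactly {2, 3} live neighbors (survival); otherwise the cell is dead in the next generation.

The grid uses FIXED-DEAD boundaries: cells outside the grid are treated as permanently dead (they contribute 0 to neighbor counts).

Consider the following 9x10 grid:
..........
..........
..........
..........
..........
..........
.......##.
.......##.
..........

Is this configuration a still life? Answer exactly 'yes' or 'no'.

Compute generation 1 and compare to generation 0 (given above):
Generation 1:
..........
..........
..........
..........
..........
..........
.......##.
.......##.
..........
The grids are IDENTICAL -> still life.

Answer: yes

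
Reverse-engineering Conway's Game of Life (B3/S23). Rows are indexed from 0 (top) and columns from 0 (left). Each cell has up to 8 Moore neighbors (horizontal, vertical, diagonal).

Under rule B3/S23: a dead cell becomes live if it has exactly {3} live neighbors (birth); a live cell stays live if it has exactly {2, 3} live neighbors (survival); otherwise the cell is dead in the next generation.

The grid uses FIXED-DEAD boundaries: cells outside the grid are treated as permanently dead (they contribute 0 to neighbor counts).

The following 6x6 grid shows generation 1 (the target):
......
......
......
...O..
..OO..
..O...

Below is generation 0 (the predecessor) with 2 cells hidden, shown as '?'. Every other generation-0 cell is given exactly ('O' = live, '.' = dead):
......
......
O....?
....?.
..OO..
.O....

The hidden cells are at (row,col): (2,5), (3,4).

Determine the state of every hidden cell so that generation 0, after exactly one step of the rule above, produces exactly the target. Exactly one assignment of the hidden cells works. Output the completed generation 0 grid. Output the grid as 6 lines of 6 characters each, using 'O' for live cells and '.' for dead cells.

Answer: ......
......
O.....
....O.
..OO..
.O....

Derivation:
Hidden generation-0 cells (in order): (2,5), (3,4).
A hidden cell only influences target cells in its own 3x3 neighborhood. Try each of the 2^2 = 4 assignments, step the completed generation 0 forward once under B3/S23, and compare with the target:
  (2,5)=. (3,4)=. -> step gives (3,3)='.' but target has 'O' -> reject
  (2,5)=. (3,4)=O -> step reproduces the target at every cell -> ACCEPT
  (2,5)=O (3,4)=. -> step gives (3,3)='.' but target has 'O' -> reject
  (2,5)=O (3,4)=O -> step gives (3,4)='O' but target has '.' -> reject
Unique solution: (2,5)=dead, (3,4)=live.
Check: live-neighbor counts of every cell in the completed generation 0:
000000
110000
010111
122311
122221
113210
Applying B3/S23 to generation 0 with these counts gives:
......
......
......
...O..
..OO..
..O...
which matches the target exactly.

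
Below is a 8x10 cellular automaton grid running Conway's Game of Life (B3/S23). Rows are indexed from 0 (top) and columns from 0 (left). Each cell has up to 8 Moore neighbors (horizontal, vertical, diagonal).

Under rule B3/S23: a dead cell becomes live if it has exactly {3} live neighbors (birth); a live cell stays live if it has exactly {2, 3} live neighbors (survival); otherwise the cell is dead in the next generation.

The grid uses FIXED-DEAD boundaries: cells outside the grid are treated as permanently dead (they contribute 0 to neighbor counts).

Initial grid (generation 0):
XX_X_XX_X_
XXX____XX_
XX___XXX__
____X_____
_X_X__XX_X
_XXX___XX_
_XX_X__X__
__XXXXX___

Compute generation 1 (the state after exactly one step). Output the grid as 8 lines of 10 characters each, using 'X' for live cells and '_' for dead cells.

Simulating step by step:
Generation 0 (given above): 36 live cells
Generation 1: 30 live cells
(generation 1 grid is the final answer)

Answer: X_____X_X_
____X___X_
X_X__XXXX_
XXX_X___X_
_X_XX_XX__
X___X_____
_______XX_
_XX_XXX___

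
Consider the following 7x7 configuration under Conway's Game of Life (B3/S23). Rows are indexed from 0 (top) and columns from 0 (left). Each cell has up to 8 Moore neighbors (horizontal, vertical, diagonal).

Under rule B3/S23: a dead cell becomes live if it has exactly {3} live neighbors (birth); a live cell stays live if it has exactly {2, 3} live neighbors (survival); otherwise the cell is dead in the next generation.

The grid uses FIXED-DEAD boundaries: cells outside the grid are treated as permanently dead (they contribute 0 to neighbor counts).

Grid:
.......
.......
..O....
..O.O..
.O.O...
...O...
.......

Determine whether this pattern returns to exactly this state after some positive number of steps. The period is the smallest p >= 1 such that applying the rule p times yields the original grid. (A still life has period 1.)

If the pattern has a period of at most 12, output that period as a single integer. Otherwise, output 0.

Answer: 2

Derivation:
Simulating and comparing each generation to the original:
Gen 0 (original, given above): 6 live cells
Gen 1: 6 live cells, differs from original
Gen 2: 6 live cells, MATCHES original -> period = 2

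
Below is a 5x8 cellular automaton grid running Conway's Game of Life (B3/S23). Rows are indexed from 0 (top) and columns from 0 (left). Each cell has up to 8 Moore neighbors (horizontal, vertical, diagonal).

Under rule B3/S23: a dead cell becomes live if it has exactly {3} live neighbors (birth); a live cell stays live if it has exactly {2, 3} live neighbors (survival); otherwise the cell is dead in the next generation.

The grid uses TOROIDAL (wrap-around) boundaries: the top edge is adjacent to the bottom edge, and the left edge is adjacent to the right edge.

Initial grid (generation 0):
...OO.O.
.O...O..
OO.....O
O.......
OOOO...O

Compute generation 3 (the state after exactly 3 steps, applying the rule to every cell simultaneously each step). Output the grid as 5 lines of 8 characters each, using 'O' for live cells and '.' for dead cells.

Simulating step by step:
Generation 0 (given above): 14 live cells
Generation 1: 19 live cells
...OOOOO
.OO.OOOO
.O.....O
........
OOOOO..O
Generation 2: 12 live cells
........
.OO.....
.OO..O.O
...O...O
OOO....O
Generation 3: 12 live cells
(generation 3 grid is the final answer)

Answer: ........
OOO.....
.O.O..O.
...O...O
OOO....O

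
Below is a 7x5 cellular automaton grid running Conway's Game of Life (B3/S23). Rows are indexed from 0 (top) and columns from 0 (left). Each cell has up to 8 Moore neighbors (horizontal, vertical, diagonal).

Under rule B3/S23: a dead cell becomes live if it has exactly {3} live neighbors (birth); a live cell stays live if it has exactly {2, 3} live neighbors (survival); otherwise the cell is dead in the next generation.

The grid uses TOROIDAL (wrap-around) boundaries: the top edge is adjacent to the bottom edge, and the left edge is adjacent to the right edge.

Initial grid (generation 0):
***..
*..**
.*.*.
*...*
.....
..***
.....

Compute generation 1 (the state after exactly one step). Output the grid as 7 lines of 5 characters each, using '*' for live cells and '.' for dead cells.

Simulating step by step:
Generation 0 (given above): 13 live cells
Generation 1: 14 live cells
(generation 1 grid is the final answer)

Answer: ****.
...*.
.***.
*...*
*....
...*.
*...*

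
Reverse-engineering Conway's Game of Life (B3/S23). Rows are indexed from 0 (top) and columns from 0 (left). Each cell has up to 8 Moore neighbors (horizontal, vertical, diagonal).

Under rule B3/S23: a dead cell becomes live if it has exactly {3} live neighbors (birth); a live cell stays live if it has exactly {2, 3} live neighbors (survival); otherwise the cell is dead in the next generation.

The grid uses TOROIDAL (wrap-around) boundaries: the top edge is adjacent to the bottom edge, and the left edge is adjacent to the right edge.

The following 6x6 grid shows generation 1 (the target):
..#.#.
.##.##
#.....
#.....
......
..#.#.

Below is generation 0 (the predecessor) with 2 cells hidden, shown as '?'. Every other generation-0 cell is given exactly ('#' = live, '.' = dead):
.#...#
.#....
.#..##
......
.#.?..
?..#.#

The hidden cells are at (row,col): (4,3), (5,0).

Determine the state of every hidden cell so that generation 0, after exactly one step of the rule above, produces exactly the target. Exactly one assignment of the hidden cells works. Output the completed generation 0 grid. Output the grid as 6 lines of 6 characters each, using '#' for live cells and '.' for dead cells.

Hidden generation-0 cells (in order): (4,3), (5,0).
A hidden cell only influences target cells in its own 3x3 neighborhood. Try each of the 2^2 = 4 assignments, step the completed generation 0 forward once under B3/S23, and compare with the target:
  (4,3)=. (5,0)=. -> step reproduces the target at every cell -> ACCEPT
  (4,3)=. (5,0)=# -> step gives (0,1)='#' but target has '.' -> reject
  (4,3)=# (5,0)=. -> step gives (3,2)='#' but target has '.' -> reject
  (4,3)=# (5,0)=# -> step gives (0,1)='#' but target has '.' -> reject
Unique solution: (4,3)=dead, (5,0)=dead.
Check: live-neighbor counts of every cell in the completed generation 0:
413131
523133
312111
322122
202121
423031
Applying B3/S23 to generation 0 with these counts gives:
..#.#.
.##.##
#.....
#.....
......
..#.#.
which matches the target exactly.

Answer: .#...#
.#....
.#..##
......
.#....
...#.#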